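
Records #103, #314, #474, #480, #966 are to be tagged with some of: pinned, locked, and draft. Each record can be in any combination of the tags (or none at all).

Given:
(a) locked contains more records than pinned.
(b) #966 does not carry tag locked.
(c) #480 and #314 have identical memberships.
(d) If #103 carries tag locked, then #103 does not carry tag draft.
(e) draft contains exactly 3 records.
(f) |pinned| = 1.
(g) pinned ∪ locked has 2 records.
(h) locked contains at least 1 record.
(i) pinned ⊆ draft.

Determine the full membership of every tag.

pinned = {#474}; locked = {#103, #474}; draft = {#314, #474, #480}

From (b): #966 ∉ locked.
Suppose #103 ∈ pinned: no assignment then satisfies all the clues, so #103 ∉ pinned.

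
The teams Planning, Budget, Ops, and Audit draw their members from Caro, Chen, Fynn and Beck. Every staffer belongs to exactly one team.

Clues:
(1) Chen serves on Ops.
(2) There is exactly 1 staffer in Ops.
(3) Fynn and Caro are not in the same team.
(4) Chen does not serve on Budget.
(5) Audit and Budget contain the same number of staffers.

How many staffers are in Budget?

1

From (1): Chen ∈ Ops.
(2): Ops already has 1, so the rest are out.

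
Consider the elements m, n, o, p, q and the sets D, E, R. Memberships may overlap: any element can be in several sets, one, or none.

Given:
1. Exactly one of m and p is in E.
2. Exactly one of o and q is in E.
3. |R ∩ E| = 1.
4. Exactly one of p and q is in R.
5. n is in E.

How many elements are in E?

3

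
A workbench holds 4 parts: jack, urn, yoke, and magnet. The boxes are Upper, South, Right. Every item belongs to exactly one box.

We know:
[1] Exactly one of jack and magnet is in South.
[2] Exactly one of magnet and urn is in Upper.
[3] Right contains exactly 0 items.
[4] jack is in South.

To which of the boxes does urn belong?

From (4): jack ∈ South.
(1) (exactly one): magnet ∉ South.
(3): Right already has 0, so the rest are out.
Only one box left: magnet ∈ Upper.
(2) (exactly one): urn ∉ Upper.
Only one box left: urn ∈ South.

urn: South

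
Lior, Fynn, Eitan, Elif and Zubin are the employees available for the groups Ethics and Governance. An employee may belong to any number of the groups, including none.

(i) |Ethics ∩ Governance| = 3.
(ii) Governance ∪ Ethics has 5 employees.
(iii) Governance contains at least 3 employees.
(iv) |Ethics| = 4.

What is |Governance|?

4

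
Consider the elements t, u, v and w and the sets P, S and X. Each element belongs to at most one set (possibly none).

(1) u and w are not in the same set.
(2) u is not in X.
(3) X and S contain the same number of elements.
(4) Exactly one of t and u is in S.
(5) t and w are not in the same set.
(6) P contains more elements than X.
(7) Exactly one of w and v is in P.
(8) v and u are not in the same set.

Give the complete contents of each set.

P = {t, v}; S = {u}; X = {w}

From (2): u ∉ X.
Suppose t ∉ P: no assignment then satisfies all the clues, so t ∈ P.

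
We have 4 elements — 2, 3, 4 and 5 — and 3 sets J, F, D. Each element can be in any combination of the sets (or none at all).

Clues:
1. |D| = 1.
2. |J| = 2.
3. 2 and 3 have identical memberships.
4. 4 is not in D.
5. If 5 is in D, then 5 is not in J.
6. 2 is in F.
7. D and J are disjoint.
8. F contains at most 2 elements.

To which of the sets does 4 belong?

4: none

From (4): 4 ∉ D.
From (6): 2 ∈ F.
(3): 3 matches 2: 3 ∈ F.
(8): F already has 2, so the rest are out.
Suppose 4 ∈ J: no assignment then satisfies all the clues, so 4 ∉ J.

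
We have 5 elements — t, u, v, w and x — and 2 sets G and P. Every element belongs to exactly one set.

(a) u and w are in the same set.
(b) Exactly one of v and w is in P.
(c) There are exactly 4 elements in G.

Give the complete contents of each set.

G = {t, u, w, x}; P = {v}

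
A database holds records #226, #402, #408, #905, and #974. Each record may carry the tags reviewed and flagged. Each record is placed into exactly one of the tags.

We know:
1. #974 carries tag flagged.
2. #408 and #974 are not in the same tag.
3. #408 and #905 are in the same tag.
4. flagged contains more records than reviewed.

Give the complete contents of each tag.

From (1): #974 ∈ flagged.
(2): #408 ∉ flagged.
(3): #905 matches #408: #905 ∉ flagged.
Only one tag left: #408 ∈ reviewed.
Only one tag left: #905 ∈ reviewed.
Suppose #226 ∈ reviewed: no assignment then satisfies all the clues, so #226 ∉ reviewed.

reviewed = {#408, #905}; flagged = {#226, #402, #974}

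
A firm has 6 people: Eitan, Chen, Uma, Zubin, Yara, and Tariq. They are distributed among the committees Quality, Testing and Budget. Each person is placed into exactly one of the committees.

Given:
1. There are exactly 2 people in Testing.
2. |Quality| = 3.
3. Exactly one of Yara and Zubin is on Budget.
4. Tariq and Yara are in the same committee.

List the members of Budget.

Budget = {Zubin}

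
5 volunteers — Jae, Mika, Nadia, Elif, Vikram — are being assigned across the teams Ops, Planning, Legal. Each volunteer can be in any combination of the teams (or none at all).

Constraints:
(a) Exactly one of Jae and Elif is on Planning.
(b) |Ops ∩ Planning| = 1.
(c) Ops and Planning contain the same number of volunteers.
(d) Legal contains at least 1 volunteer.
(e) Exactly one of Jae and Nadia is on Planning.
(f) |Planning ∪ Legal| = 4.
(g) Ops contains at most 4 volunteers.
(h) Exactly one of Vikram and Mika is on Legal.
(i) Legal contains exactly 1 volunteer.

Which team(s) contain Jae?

Jae: Ops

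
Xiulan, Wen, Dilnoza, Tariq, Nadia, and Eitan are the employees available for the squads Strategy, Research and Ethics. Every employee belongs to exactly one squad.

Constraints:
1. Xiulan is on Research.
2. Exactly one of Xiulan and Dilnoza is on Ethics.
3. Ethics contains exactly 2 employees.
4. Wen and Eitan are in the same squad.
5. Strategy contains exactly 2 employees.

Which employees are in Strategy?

Strategy = {Eitan, Wen}

From (1): Xiulan ∈ Research.
(2) (exactly one): Dilnoza ∈ Ethics.
Suppose Wen ∉ Strategy: no assignment then satisfies all the clues, so Wen ∈ Strategy.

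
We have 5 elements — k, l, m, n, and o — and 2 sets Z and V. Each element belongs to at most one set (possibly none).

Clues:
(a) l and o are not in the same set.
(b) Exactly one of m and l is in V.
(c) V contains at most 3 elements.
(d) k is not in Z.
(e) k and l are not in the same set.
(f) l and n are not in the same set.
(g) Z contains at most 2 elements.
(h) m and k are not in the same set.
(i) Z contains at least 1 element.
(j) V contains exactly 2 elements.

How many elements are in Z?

From (d): k ∉ Z.
Suppose k ∈ V: no assignment then satisfies all the clues, so k ∉ V.

1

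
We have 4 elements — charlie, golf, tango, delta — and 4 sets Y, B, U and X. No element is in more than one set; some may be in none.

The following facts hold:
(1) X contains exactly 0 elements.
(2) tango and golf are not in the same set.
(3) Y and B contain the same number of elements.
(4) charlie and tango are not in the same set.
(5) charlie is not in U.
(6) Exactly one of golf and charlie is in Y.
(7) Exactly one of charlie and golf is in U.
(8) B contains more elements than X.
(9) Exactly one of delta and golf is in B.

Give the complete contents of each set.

From (5): charlie ∉ U.
(1): X already has 0, so the rest are out.
(7) (exactly one): golf ∈ U.
(9) (exactly one): delta ∈ B.
(2): tango ∉ U.
(6) (exactly one): charlie ∈ Y.
(4): tango ∉ Y.
Suppose tango ∈ B: no assignment then satisfies all the clues, so tango ∉ B.

Y = {charlie}; B = {delta}; U = {golf}; X = {}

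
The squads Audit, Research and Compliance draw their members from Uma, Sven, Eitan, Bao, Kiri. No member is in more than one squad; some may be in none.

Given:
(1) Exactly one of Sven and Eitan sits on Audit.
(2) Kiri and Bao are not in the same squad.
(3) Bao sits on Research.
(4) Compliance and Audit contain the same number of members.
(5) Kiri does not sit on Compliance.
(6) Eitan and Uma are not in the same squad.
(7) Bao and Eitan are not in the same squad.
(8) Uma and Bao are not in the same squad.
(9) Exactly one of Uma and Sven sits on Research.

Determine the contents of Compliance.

Compliance = {Uma}

From (3): Bao ∈ Research.
From (5): Kiri ∉ Compliance.
(2): Kiri ∉ Research.
(7): Eitan ∉ Research.
(8): Uma ∉ Research.
(9) (exactly one): Sven ∈ Research.
(1) (exactly one): Eitan ∈ Audit.
(6): Uma ∉ Audit.
Suppose Uma ∉ Compliance: no assignment then satisfies all the clues, so Uma ∈ Compliance.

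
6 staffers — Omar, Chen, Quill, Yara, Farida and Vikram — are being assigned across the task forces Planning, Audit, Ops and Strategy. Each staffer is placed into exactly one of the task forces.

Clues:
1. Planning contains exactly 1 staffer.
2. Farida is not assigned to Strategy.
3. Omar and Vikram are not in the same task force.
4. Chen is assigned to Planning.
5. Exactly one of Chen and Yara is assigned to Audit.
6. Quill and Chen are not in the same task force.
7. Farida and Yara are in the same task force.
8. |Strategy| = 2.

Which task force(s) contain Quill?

Quill: Strategy

From (2): Farida ∉ Strategy.
From (4): Chen ∈ Planning.
(1): Planning already has 1, so the rest are out.
(5) (exactly one): Yara ∈ Audit.
(7): Farida matches Yara: Farida ∈ Audit.
Suppose Quill ∈ Audit: no assignment then satisfies all the clues, so Quill ∉ Audit.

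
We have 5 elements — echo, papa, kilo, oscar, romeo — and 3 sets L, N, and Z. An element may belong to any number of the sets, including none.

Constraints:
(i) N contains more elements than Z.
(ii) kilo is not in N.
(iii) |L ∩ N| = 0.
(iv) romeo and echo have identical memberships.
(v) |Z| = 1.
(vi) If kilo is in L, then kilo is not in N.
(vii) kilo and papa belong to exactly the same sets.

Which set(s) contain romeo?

From (ii): kilo ∉ N.
(vii): papa matches kilo: papa ∉ N.
Suppose romeo ∈ L: no assignment then satisfies all the clues, so romeo ∉ L.

romeo: N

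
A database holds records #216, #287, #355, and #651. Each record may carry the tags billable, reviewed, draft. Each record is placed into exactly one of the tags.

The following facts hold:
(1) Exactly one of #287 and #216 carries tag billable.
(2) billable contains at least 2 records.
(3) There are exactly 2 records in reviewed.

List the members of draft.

draft = {}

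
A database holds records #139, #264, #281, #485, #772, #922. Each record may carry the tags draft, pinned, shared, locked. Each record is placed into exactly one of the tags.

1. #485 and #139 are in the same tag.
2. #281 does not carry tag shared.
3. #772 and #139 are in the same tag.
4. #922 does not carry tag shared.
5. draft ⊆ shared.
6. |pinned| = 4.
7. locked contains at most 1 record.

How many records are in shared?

1

From (2): #281 ∉ shared.
From (4): #922 ∉ shared.
(5) contrapositive: #281 ∉ draft.
(5) contrapositive: #922 ∉ draft.
Suppose #139 ∈ draft: no assignment then satisfies all the clues, so #139 ∉ draft.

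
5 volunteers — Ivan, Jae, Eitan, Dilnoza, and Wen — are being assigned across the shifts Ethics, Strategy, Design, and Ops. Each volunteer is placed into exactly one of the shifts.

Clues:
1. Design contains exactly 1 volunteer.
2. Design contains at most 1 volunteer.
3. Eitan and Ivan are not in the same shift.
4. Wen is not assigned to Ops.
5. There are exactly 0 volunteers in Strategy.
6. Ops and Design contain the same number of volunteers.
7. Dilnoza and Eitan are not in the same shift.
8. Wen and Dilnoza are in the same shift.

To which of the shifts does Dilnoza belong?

Dilnoza: Ethics

From (4): Wen ∉ Ops.
(5): Strategy already has 0, so the rest are out.
(8): Dilnoza matches Wen: Dilnoza ∉ Ops.
Suppose Dilnoza ∉ Ethics: no assignment then satisfies all the clues, so Dilnoza ∈ Ethics.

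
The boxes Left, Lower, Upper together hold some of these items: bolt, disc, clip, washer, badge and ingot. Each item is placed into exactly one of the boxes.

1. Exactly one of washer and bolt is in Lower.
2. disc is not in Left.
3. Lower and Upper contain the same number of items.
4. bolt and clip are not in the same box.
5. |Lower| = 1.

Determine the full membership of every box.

Left = {badge, clip, ingot, washer}; Lower = {bolt}; Upper = {disc}

From (2): disc ∉ Left.
Suppose bolt ∈ Left: no assignment then satisfies all the clues, so bolt ∉ Left.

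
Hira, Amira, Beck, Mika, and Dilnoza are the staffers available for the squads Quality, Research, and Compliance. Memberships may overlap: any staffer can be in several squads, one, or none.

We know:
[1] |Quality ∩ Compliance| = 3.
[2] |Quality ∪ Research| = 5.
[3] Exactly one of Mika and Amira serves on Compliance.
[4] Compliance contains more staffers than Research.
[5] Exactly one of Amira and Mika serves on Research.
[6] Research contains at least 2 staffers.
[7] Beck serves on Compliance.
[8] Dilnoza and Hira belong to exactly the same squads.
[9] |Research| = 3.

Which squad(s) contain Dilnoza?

Dilnoza: Compliance, Quality, Research

From (7): Beck ∈ Compliance.
Suppose Dilnoza ∉ Quality: no assignment then satisfies all the clues, so Dilnoza ∈ Quality.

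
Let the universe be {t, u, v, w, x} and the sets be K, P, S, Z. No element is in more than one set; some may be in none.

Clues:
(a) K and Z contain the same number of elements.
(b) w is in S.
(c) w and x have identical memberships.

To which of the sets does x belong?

From (b): w ∈ S.
(c): x matches w: x ∉ K.
(c): x matches w: x ∉ P.
(c): x matches w: x ∈ S.

x: S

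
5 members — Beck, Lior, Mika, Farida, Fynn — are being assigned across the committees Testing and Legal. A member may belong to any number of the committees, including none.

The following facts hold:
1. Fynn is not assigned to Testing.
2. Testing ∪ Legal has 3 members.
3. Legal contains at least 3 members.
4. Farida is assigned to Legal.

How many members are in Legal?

From (1): Fynn ∉ Testing.
From (4): Farida ∈ Legal.

3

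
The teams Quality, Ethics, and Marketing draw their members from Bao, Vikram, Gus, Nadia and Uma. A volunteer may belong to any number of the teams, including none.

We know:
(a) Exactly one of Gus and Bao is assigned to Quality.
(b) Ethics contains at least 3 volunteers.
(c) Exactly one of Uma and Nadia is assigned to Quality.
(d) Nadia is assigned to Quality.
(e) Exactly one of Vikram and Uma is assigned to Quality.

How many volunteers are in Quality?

3

From (d): Nadia ∈ Quality.
(c) (exactly one): Uma ∉ Quality.
(e) (exactly one): Vikram ∈ Quality.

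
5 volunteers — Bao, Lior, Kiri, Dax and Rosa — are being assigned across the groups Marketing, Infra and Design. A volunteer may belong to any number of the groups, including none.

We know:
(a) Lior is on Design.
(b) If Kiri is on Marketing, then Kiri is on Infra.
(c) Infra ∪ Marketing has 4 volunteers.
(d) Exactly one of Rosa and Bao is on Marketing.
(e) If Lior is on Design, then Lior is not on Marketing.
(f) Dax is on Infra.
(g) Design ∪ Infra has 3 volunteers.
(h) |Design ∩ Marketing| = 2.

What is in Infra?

Infra = {Dax, Kiri, Lior}

From (a): Lior ∈ Design.
From (f): Dax ∈ Infra.
(e): Lior ∉ Marketing.
Suppose Bao ∈ Infra: no assignment then satisfies all the clues, so Bao ∉ Infra.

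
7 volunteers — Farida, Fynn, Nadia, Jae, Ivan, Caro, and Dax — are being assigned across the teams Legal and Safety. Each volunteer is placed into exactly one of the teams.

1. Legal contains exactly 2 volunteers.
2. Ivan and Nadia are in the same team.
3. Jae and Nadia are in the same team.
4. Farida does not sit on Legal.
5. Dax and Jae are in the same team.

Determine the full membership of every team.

Legal = {Caro, Fynn}; Safety = {Dax, Farida, Ivan, Jae, Nadia}

From (4): Farida ∉ Legal.
Only one team left: Farida ∈ Safety.
Suppose Fynn ∉ Legal: no assignment then satisfies all the clues, so Fynn ∈ Legal.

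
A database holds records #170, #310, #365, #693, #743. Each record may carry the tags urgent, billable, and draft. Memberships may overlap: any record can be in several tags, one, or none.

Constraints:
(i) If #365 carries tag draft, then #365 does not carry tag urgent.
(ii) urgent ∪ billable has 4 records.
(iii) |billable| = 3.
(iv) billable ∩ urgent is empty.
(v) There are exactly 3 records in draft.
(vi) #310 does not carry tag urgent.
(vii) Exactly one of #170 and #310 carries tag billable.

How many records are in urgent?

1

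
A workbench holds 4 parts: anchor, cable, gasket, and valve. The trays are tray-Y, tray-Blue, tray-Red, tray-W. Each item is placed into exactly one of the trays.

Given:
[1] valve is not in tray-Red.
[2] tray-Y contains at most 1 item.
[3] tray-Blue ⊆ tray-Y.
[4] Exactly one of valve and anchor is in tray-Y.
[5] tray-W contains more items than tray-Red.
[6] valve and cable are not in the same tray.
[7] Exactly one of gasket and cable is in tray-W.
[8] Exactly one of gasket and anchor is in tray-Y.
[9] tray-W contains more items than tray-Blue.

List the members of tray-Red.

tray-Red = {cable}

From (1): valve ∉ tray-Red.
Suppose anchor ∈ tray-Red: no assignment then satisfies all the clues, so anchor ∉ tray-Red.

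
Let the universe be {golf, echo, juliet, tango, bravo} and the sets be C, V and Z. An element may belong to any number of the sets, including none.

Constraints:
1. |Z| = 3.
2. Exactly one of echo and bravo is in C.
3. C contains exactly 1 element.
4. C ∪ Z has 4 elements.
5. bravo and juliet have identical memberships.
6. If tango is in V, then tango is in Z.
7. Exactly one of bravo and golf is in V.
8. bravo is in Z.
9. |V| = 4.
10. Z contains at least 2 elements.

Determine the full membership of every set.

C = {echo}; V = {bravo, echo, juliet, tango}; Z = {bravo, juliet, tango}

From (8): bravo ∈ Z.
(5): juliet matches bravo: juliet ∈ Z.
Suppose golf ∈ C: no assignment then satisfies all the clues, so golf ∉ C.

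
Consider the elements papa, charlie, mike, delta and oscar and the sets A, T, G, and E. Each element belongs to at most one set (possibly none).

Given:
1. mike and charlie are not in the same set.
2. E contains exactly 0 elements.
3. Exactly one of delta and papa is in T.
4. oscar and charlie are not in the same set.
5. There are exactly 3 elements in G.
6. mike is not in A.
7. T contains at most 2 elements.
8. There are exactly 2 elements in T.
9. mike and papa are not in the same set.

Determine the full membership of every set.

A = {}; T = {charlie, papa}; G = {delta, mike, oscar}; E = {}

From (6): mike ∉ A.
(2): E already has 0, so the rest are out.
Suppose papa ∈ A: no assignment then satisfies all the clues, so papa ∉ A.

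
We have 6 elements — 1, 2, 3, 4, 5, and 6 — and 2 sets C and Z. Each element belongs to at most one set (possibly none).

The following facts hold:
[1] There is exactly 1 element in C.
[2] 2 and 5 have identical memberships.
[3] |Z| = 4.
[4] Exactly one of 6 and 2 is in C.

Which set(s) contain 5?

5: Z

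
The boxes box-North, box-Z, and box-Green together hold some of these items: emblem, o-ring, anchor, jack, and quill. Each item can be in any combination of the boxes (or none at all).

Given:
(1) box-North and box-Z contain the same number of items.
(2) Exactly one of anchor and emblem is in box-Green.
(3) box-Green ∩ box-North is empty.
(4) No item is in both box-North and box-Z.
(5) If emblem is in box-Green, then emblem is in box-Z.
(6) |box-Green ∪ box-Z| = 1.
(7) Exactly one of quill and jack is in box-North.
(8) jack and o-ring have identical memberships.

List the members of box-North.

box-North = {quill}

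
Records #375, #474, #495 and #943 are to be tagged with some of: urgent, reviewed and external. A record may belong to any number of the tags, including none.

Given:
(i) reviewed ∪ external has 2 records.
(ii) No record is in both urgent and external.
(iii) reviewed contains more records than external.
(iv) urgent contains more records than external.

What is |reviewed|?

2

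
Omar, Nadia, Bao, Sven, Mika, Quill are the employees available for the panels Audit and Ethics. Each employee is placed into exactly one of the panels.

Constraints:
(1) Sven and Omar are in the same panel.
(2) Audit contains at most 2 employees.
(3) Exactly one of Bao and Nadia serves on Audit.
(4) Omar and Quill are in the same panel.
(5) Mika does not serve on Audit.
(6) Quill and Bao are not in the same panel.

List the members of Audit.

Audit = {Bao}

From (5): Mika ∉ Audit.
Only one panel left: Mika ∈ Ethics.
Suppose Omar ∈ Audit: no assignment then satisfies all the clues, so Omar ∉ Audit.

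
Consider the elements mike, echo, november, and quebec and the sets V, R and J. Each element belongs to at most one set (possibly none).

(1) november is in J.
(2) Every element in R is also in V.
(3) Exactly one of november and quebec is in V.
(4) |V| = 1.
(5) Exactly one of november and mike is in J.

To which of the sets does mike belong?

From (1): november ∈ J.
(3) (exactly one): quebec ∈ V.
(4): V already has 1, so the rest are out.
(5) (exactly one): mike ∉ J.
(2) contrapositive: mike ∉ R.
(2) contrapositive: echo ∉ R.

mike: none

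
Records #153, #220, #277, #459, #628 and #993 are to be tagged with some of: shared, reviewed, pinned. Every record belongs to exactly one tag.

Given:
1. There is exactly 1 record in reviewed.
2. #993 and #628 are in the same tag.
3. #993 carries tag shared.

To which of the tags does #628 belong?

From (3): #993 ∈ shared.
(2): #628 matches #993: #628 ∈ shared.

#628: shared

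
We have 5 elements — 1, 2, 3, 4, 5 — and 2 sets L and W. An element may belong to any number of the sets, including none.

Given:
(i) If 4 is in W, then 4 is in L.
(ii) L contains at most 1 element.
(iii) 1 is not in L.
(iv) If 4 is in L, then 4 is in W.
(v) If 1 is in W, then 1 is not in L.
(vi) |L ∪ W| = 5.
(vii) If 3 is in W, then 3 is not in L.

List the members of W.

W = {1, 2, 3, 4, 5}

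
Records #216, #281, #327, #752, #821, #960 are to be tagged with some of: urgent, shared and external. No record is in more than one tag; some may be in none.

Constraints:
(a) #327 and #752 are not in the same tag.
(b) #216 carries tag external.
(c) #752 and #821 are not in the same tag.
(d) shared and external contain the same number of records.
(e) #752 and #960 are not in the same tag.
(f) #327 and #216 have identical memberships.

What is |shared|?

From (b): #216 ∈ external.
(f): #327 matches #216: #327 ∉ urgent.
(f): #327 matches #216: #327 ∉ shared.
(f): #327 matches #216: #327 ∈ external.
(a): #752 ∉ external.
Suppose #281 ∈ external: no assignment then satisfies all the clues, so #281 ∉ external.

2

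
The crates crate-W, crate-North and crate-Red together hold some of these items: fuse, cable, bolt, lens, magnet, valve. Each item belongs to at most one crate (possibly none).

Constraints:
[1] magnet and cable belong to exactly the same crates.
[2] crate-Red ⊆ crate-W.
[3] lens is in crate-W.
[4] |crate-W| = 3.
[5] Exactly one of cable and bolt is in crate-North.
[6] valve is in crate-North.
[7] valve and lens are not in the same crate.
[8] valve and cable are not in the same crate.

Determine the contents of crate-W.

crate-W = {cable, lens, magnet}

From (3): lens ∈ crate-W.
From (6): valve ∈ crate-North.
(8): cable ∉ crate-North.
(1): magnet matches cable: magnet ∉ crate-North.
(5) (exactly one): bolt ∈ crate-North.
Suppose fuse ∈ crate-W: no assignment then satisfies all the clues, so fuse ∉ crate-W.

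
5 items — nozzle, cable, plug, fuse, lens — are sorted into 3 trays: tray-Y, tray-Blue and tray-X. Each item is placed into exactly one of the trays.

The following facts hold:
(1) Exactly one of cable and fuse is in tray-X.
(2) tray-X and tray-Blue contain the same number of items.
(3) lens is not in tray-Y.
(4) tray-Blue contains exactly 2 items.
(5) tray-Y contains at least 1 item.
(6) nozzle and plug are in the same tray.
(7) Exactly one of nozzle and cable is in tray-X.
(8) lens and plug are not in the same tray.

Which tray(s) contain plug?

plug: tray-Blue

From (3): lens ∉ tray-Y.
Suppose plug ∈ tray-Y: no assignment then satisfies all the clues, so plug ∉ tray-Y.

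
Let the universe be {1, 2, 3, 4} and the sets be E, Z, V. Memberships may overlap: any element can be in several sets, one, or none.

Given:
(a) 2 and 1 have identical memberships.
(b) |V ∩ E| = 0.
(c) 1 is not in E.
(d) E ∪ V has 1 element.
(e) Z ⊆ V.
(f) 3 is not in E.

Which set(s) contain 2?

2: none

From (c): 1 ∉ E.
From (f): 3 ∉ E.
(a): 2 matches 1: 2 ∉ E.
Suppose 2 ∈ Z: no assignment then satisfies all the clues, so 2 ∉ Z.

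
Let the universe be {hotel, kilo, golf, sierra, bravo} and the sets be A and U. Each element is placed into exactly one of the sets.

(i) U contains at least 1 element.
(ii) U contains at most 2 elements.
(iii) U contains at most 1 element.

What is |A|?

4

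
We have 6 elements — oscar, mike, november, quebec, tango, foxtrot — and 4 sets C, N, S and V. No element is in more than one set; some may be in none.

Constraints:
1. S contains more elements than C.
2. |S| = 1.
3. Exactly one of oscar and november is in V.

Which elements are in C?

C = {}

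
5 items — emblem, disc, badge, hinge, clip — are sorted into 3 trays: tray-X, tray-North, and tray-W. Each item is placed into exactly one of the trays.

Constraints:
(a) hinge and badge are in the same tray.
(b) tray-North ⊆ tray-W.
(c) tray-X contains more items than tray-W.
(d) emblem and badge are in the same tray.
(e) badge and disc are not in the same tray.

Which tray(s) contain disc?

disc: tray-W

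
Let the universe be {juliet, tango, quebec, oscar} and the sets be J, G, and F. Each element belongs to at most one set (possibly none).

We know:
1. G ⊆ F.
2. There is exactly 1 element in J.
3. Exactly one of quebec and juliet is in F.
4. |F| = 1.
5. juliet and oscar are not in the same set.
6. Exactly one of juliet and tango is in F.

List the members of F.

F = {juliet}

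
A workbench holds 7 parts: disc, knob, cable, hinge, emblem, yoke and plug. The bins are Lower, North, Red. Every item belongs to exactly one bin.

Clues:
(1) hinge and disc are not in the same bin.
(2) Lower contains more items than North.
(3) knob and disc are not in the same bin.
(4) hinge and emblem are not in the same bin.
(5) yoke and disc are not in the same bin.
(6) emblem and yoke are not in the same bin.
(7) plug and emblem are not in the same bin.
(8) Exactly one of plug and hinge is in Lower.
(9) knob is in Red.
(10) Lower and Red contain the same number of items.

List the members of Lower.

Lower = {cable, disc, plug}

From (9): knob ∈ Red.
(3): disc ∉ Red.
Suppose disc ∉ Lower: no assignment then satisfies all the clues, so disc ∈ Lower.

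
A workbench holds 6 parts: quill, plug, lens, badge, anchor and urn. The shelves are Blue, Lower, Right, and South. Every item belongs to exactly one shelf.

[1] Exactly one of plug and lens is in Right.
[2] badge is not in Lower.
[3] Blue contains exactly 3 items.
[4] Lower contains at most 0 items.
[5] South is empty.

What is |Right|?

3

From (2): badge ∉ Lower.
(4): Lower already has 0, so the rest are out.
(5): South already has 0, so the rest are out.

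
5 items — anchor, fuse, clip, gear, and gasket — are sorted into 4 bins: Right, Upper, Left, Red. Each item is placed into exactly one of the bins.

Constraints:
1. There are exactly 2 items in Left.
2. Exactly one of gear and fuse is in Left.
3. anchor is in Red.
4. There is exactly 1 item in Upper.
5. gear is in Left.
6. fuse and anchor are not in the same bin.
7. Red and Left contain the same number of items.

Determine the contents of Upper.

Upper = {fuse}

From (3): anchor ∈ Red.
From (5): gear ∈ Left.
(2) (exactly one): fuse ∉ Left.
(6): fuse ∉ Red.
Suppose fuse ∉ Upper: no assignment then satisfies all the clues, so fuse ∈ Upper.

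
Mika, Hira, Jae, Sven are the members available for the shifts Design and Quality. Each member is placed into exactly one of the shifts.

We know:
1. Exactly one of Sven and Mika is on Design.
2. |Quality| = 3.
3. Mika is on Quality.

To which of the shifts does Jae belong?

From (3): Mika ∈ Quality.
(1) (exactly one): Sven ∈ Design.
(2): only 3 candidates remain for Quality, so all are in.

Jae: Quality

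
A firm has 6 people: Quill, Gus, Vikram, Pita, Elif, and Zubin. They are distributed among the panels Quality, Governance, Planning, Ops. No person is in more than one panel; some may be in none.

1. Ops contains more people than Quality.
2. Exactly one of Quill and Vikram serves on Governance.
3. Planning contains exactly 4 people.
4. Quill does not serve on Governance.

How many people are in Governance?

1

From (4): Quill ∉ Governance.
(2) (exactly one): Vikram ∈ Governance.
Suppose Quill ∈ Quality: no assignment then satisfies all the clues, so Quill ∉ Quality.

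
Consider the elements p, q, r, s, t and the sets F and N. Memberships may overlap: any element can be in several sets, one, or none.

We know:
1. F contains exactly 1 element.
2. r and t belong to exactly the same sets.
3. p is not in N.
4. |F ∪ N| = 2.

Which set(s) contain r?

r: none

From (3): p ∉ N.
Suppose r ∈ F: no assignment then satisfies all the clues, so r ∉ F.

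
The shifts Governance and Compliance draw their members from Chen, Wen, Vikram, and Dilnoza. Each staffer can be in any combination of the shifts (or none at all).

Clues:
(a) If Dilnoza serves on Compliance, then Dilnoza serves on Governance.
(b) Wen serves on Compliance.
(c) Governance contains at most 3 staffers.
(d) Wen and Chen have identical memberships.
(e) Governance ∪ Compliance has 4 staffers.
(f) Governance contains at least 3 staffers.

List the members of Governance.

Governance = {Chen, Dilnoza, Wen}

From (b): Wen ∈ Compliance.
(d): Chen matches Wen: Chen ∈ Compliance.
Suppose Chen ∉ Governance: no assignment then satisfies all the clues, so Chen ∈ Governance.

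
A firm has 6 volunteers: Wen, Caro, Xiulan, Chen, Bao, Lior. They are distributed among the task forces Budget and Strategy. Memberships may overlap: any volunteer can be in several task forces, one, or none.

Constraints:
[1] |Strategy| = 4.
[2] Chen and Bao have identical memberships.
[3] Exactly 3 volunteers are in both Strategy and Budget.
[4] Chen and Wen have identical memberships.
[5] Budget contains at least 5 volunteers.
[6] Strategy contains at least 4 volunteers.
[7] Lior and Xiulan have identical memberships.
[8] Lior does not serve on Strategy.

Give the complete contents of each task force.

Budget = {Bao, Chen, Lior, Wen, Xiulan}; Strategy = {Bao, Caro, Chen, Wen}

From (8): Lior ∉ Strategy.
(7): Xiulan matches Lior: Xiulan ∉ Strategy.
(1): only 4 candidates remain for Strategy, so all are in.
Suppose Wen ∉ Budget: no assignment then satisfies all the clues, so Wen ∈ Budget.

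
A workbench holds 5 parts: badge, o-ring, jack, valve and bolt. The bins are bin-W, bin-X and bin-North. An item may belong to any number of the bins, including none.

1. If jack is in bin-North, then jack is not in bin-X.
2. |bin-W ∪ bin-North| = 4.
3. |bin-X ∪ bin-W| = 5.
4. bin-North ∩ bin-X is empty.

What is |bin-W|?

4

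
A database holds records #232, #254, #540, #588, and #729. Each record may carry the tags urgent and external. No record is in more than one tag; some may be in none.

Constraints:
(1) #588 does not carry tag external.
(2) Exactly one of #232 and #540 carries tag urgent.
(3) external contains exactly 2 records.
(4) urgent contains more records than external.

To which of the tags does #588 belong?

#588: urgent

From (1): #588 ∉ external.
Suppose #588 ∉ urgent: no assignment then satisfies all the clues, so #588 ∈ urgent.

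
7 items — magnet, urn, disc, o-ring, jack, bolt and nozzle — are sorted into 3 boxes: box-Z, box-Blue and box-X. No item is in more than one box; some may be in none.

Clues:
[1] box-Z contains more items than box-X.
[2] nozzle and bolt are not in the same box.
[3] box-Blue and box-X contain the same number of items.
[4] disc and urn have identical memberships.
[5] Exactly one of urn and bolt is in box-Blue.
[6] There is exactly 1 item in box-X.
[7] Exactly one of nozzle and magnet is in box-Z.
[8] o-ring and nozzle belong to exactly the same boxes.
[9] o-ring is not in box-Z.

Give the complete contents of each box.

From (9): o-ring ∉ box-Z.
(8): nozzle matches o-ring: nozzle ∉ box-Z.
(7) (exactly one): magnet ∈ box-Z.
Suppose urn ∉ box-Z: no assignment then satisfies all the clues, so urn ∈ box-Z.

box-Z = {disc, magnet, urn}; box-Blue = {bolt}; box-X = {jack}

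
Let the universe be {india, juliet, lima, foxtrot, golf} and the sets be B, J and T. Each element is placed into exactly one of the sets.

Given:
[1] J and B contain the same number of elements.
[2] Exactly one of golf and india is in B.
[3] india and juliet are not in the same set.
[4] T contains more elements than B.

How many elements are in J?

1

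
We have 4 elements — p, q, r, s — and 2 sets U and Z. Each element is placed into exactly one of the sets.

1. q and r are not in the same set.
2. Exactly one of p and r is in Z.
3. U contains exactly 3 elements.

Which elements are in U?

U = {p, q, s}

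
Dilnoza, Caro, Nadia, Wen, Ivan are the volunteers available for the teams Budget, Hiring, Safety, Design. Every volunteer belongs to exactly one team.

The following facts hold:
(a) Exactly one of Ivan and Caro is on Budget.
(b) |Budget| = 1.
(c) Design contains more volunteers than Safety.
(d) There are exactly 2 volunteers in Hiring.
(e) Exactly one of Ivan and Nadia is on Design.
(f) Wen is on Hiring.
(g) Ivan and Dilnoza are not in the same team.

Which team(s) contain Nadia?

Nadia: Design

From (f): Wen ∈ Hiring.
Suppose Nadia ∈ Budget: no assignment then satisfies all the clues, so Nadia ∉ Budget.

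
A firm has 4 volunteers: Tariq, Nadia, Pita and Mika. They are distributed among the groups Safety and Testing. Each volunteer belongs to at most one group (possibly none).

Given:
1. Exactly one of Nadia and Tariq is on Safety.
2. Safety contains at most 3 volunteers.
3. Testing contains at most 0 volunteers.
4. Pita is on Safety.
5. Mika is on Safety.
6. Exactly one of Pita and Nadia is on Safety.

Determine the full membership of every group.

From (4): Pita ∈ Safety.
From (5): Mika ∈ Safety.
(3): Testing already has 0, so the rest are out.
(6) (exactly one): Nadia ∉ Safety.
(1) (exactly one): Tariq ∈ Safety.

Safety = {Mika, Pita, Tariq}; Testing = {}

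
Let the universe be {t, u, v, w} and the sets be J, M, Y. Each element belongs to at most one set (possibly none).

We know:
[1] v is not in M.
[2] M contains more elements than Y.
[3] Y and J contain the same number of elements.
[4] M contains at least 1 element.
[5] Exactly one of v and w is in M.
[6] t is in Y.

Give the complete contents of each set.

J = {v}; M = {u, w}; Y = {t}

From (1): v ∉ M.
From (6): t ∈ Y.
(5) (exactly one): w ∈ M.
Suppose u ∈ J: no assignment then satisfies all the clues, so u ∉ J.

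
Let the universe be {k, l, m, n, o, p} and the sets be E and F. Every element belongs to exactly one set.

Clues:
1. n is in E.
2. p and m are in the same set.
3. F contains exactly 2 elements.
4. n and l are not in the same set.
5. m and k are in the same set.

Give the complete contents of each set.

E = {k, m, n, p}; F = {l, o}

From (1): n ∈ E.
(4): l ∉ E.
Only one set left: l ∈ F.
Suppose k ∉ E: no assignment then satisfies all the clues, so k ∈ E.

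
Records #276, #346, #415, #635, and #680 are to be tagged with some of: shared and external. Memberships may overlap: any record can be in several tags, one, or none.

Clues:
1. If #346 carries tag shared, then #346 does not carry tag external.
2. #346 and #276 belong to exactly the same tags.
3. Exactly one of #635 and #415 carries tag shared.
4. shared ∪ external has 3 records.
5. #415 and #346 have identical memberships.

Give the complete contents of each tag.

shared = {#276, #346, #415}; external = {}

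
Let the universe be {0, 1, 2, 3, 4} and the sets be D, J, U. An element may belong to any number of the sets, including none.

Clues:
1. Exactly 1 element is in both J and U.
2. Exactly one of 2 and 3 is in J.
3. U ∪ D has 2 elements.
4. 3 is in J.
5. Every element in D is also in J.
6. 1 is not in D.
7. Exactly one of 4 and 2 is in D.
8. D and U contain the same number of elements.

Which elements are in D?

D = {4}

From (4): 3 ∈ J.
From (6): 1 ∉ D.
(2) (exactly one): 2 ∉ J.
(5) contrapositive: 2 ∉ D.
(7) (exactly one): 4 ∈ D.
(5) with 4 ∈ D: 4 ∈ J.
Suppose 0 ∈ D: no assignment then satisfies all the clues, so 0 ∉ D.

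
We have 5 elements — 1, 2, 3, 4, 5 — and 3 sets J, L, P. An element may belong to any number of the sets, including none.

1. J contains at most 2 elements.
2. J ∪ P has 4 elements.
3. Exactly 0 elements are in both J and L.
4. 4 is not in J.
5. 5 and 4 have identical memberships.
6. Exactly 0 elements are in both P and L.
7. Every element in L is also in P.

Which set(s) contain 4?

4: P

From (4): 4 ∉ J.
(5): 5 matches 4: 5 ∉ J.
Suppose 4 ∈ L: no assignment then satisfies all the clues, so 4 ∉ L.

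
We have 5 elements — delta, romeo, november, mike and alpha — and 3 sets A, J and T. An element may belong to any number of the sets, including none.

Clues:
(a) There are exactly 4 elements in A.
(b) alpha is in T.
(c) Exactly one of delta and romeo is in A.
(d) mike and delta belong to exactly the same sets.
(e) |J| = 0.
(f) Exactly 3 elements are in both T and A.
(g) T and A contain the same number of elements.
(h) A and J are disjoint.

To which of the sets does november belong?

november: A

From (b): alpha ∈ T.
(e): J already has 0, so the rest are out.
Suppose november ∉ A: no assignment then satisfies all the clues, so november ∈ A.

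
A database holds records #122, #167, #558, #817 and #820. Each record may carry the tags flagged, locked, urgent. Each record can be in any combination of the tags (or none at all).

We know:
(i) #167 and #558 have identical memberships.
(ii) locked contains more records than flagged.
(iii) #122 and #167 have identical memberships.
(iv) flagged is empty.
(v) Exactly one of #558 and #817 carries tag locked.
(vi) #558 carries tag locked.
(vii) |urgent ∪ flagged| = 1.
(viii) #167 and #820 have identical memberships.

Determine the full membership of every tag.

flagged = {}; locked = {#122, #167, #558, #820}; urgent = {#817}

From (vi): #558 ∈ locked.
(i): #167 matches #558: #167 ∈ locked.
(iii): #122 matches #167: #122 ∈ locked.
(iv): flagged already has 0, so the rest are out.
(v) (exactly one): #817 ∉ locked.
(viii): #820 matches #167: #820 ∈ locked.
Suppose #122 ∈ urgent: no assignment then satisfies all the clues, so #122 ∉ urgent.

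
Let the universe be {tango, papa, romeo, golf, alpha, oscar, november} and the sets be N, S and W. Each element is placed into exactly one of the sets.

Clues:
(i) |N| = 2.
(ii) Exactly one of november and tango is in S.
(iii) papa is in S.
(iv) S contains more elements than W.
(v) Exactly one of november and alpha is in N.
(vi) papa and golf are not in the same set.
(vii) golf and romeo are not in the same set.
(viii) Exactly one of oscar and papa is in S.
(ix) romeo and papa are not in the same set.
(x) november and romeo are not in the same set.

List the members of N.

From (iii): papa ∈ S.
(vi): golf ∉ S.
(viii) (exactly one): oscar ∉ S.
(ix): romeo ∉ S.
Suppose tango ∈ N: no assignment then satisfies all the clues, so tango ∉ N.

N = {golf, november}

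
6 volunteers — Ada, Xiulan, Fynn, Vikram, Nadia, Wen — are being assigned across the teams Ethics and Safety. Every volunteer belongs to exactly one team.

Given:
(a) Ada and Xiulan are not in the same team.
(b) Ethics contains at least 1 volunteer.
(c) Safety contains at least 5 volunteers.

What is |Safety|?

5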